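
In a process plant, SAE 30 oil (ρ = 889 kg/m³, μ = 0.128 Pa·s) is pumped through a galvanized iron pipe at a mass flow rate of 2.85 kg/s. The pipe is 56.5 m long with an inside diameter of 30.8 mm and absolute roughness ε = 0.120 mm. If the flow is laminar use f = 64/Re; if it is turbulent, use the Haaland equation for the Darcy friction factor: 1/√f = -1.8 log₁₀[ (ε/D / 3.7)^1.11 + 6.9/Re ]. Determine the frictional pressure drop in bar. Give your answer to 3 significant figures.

A = πD²/4 = π(0.0308)²/4 = 0.0007451 m²; mean velocity V = ṁ/(ρA) = 2.85/(889 · 0.0007451) = 4.303 m/s.
Reynolds number Re = ρVD/μ = 889 · 4.303 · 0.0308 / 0.128 = 920.4.
Re < 2300 → laminar flow, so f = 64/Re = 64/920.4 = 0.06953 (the turbulent correlation is not needed).
Darcy-Weisbach: ΔP = f(L/D)(ρV²/2) = 0.06953·(56.5/0.0308)·(889·4.303²/2) = 0.06953·1834·8230 = 1.05e+06 Pa.
ΔP = 1.05e+06 Pa = 10.5 bar.

ΔP ≈ 10.5 bar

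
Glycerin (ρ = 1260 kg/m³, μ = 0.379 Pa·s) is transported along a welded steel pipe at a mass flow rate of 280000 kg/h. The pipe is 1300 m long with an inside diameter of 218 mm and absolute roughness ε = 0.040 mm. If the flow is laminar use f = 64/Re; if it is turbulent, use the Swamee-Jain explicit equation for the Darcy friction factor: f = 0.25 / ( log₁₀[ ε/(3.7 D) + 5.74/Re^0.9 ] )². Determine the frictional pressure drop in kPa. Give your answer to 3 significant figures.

ṁ = 280000 kg/h = 280000/3600 = 77.78 kg/s.
A = πD²/4 = π(0.218)²/4 = 0.03733 m²; mean velocity V = ṁ/(ρA) = 77.78/(1260 · 0.03733) = 1.654 m/s.
Reynolds number Re = ρVD/μ = 1260 · 1.654 · 0.218 / 0.379 = 1199.
Re < 2300 → laminar flow, so f = 64/Re = 64/1199 = 0.0534 (the turbulent correlation is not needed).
Darcy-Weisbach: ΔP = f(L/D)(ρV²/2) = 0.0534·(1300/0.218)·(1260·1.654²/2) = 0.0534·5963·1723 = 5.487e+05 Pa.
ΔP = 5.487e+05 Pa = 549 kPa.

ΔP ≈ 549 kPa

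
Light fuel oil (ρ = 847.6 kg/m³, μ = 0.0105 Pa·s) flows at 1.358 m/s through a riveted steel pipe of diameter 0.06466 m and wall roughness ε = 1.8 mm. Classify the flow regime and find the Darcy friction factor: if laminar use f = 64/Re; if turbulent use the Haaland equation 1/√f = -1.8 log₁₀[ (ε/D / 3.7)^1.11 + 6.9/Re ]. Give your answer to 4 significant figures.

Re = ρVD/μ = 847.6·1.358·0.06466/0.0105 = 7088.
Re > 4000 → turbulent. ε/D = 0.0018/0.06466 = 0.0278; Haaland: 1/√f = -1.8 log₁₀[0.00439 + 0.000973] = 4.086, so f = 0.05988.

f ≈ 0.05988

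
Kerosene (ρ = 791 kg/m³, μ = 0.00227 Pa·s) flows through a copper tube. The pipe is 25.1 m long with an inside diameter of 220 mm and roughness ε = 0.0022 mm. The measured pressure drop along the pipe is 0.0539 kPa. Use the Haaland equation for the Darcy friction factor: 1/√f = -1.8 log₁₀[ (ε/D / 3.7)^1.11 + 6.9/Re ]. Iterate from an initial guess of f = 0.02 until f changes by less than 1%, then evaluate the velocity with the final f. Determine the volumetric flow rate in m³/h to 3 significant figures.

Rearranging Darcy-Weisbach: V = √(2·ΔP·D/(f·L·ρ)). With ε/D = 2.2e-06/0.22 = 1e-05, iterate starting from f = 0.02:
  f = 0.02 → V = √(2·53.9·0.22/(0.02·25.1·791)) = 0.2444 m/s; Re = ρVD/μ = 1.874e+04; f → 0.02619
  f = 0.02619 → V = 0.2136 m/s; Re = 1.637e+04; f → 0.0271
  f = 0.0271 → V = 0.2099 m/s; Re = 1.609e+04; f → 0.02722
Converged (Δf/f < 1%). With the final f = 0.02722: V = √(2·53.9·0.22/(0.02722·25.1·791)) = 0.2095 m/s.
Q = V·A = 0.2095·(π/4·0.22²) = 0.007963 m³/s = 28.7 m³/h.

Q ≈ 28.7 m³/h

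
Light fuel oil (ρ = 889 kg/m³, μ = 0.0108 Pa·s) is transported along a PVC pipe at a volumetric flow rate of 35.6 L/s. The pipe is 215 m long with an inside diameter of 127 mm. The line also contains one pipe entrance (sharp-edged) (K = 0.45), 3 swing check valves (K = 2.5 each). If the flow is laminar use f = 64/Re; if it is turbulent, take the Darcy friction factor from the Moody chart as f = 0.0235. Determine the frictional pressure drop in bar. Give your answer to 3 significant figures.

Q = 35.6 L/s = 35.6/1000 = 0.0356 m³/s.
Cross-sectional area A = πD²/4 = π(0.127)²/4 = 0.01267 m²; mean velocity V = Q/A = 0.0356/0.01267 = 2.81 m/s.
Reynolds number Re = ρVD/μ = 889 · 2.81 · 0.127 / 0.0108 = 2.938e+04.
Re > 4000 → turbulent; use the Moody-chart value f = 0.0235.
Total minor-loss coefficient ΣK = 1·0.45 + 3·2.5 = 7.95.
ΔP = [f·L/D + ΣK]·(ρV²/2) = [0.0235·215/0.127 + 7.95]·(889·2.81²/2) = [39.78 + 7.95]·3511 = 1.676e+05 Pa.
ΔP = 1.676e+05 Pa = 1.68 bar.

ΔP ≈ 1.68 bar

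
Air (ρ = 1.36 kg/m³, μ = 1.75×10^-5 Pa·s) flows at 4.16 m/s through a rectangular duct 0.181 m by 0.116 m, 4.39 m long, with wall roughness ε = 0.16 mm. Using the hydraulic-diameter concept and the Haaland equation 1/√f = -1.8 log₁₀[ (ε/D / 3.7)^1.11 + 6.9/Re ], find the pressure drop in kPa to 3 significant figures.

ΔP ≈ 0.00891 kPa

Hydraulic diameter D_h = 4A/P = 4·(0.181·0.116)/(2·(0.181+0.116)) = 0.08398/0.594 = 0.1414 m.
Re = ρVD_h/μ = 1.36·4.16·0.1414/1.75e-05 = 4.571e+04.
ε/D_h = 0.00016/0.1414 = 0.00113; Haaland gives 1/√f = -1.8 log₁₀[0.000126+0.000151] = 6.405, so f = 0.02438.
ΔP = f(L/D_h)(ρV²/2) = 0.02438·4.39/0.1414·11.77 = 8.907 Pa.
ΔP = 0.00891 kPa.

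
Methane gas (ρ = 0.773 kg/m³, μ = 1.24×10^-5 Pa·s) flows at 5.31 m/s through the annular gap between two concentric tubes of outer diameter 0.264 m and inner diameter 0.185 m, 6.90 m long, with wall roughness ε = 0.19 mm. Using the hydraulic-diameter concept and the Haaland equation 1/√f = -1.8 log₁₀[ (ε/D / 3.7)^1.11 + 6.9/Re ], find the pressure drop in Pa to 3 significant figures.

ΔP ≈ 27.7 Pa

Hydraulic diameter D_h = 4A/P = D_o - D_i = 0.264 - 0.185 = 0.079 m.
Re = ρVD_h/μ = 0.773·5.31·0.079/1.24e-05 = 2.615e+04.
ε/D_h = 0.00019/0.079 = 0.00241; Haaland gives 1/√f = -1.8 log₁₀[0.00029+0.000264] = 5.862, so f = 0.0291.
ΔP = f(L/D_h)(ρV²/2) = 0.0291·6.9/0.079·10.9 = 27.7 Pa.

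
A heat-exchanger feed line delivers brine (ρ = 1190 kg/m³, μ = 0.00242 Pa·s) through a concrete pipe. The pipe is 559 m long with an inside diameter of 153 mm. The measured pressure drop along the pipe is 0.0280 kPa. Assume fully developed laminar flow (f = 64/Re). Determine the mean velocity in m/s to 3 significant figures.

For laminar flow, f = 64/Re with Re = ρVD/μ, so Darcy-Weisbach reduces to ΔP = 32μLV/D². Solving for V: V = ΔP·D²/(32μL) = 28·(0.153)²/(32·0.00242·559) = 0.01514 m/s.
Check: Re = ρVD/μ = 1190·0.01514·0.153/0.00242 = 1139 < 2300, so the laminar assumption holds.

V ≈ 0.0151 m/s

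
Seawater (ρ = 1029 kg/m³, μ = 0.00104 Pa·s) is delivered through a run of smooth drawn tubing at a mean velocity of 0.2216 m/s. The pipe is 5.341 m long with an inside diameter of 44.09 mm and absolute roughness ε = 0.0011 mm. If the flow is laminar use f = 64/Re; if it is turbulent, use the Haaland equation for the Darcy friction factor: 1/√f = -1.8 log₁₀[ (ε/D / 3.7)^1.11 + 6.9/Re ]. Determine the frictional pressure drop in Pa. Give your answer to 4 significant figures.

Reynolds number Re = ρVD/μ = 1029 · 0.2216 · 0.04409 / 0.00104 = 9667.
Re > 4000 → turbulent. Relative roughness ε/D = 1.1e-06/0.04409 = 2.49e-05. Haaland: 1/√f = -1.8 log₁₀[(2.49e-05/3.7)^1.11 + 6.9/9667] = -1.8 log₁₀[1.82e-06 + 0.000714] = 5.662, so f = 0.0312.
Darcy-Weisbach: ΔP = f(L/D)(ρV²/2) = 0.0312·(5.341/0.04409)·(1029·0.2216²/2) = 0.0312·121.1·25.27 = 95.48 Pa.

ΔP ≈ 95.48 Pa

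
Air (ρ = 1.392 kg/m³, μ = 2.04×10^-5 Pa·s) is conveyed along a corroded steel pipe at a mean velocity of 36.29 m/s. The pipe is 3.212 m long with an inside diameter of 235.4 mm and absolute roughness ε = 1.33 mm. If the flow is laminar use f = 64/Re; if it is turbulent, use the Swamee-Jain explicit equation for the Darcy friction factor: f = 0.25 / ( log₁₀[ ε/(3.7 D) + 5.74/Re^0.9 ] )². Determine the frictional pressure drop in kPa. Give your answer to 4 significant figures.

Reynolds number Re = ρVD/μ = 1.392 · 36.29 · 0.2354 / 2.04e-05 = 5.829e+05.
Re > 4000 → turbulent. Relative roughness ε/D = 0.00133/0.2354 = 0.00565. Swamee-Jain: f = 0.25/(log₁₀[0.00565/3.7 + 5.74/5.829e+05^0.9])² = 0.25/(log₁₀[0.00153 + 3.71e-05])² = 0.25/(-2.806)² = 0.03176.
Darcy-Weisbach: ΔP = f(L/D)(ρV²/2) = 0.03176·(3.212/0.2354)·(1.392·36.29²/2) = 0.03176·13.64·916.6 = 397.2 Pa.
ΔP = 397.2 Pa = 0.3972 kPa.

ΔP ≈ 0.3972 kPa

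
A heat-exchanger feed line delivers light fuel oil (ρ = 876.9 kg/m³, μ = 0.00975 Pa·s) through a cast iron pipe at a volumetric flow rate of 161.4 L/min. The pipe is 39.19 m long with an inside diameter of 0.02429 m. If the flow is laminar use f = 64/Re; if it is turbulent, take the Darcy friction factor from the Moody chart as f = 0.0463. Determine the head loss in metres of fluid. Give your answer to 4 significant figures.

Q = 161.4 L/min = 161.4/60000 = 0.00269 m³/s.
Cross-sectional area A = πD²/4 = π(0.02429)²/4 = 0.0004634 m²; mean velocity V = Q/A = 0.00269/0.0004634 = 5.805 m/s.
Reynolds number Re = ρVD/μ = 876.9 · 5.805 · 0.02429 / 0.00975 = 1.268e+04.
Re > 4000 → turbulent; use the Moody-chart value f = 0.0463.
Darcy-Weisbach: ΔP = f(L/D)(ρV²/2) = 0.0463·(39.19/0.02429)·(876.9·5.805²/2) = 0.0463·1613·1.478e+04 = 1.104e+06 Pa.
Head loss h_f = ΔP/(ρg) = 1.104e+06/(876.9·9.81) = 128.3 m.

h_f ≈ 128.3 m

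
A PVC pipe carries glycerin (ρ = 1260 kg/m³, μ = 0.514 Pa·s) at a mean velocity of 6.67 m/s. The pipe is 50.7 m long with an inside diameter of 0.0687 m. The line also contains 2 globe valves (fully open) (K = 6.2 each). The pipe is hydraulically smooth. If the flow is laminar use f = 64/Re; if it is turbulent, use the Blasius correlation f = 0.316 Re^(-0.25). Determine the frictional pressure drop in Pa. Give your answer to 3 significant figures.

ΔP ≈ 1.53×10^6 Pa

Reynolds number Re = ρVD/μ = 1260 · 6.67 · 0.0687 / 0.514 = 1123.
Re < 2300 → laminar flow, so f = 64/Re = 64/1123 = 0.05698 (the turbulent correlation is not needed).
Total minor-loss coefficient ΣK = 2·6.2 = 12.4.
ΔP = [f·L/D + ΣK]·(ρV²/2) = [0.05698·50.7/0.0687 + 12.4]·(1260·6.67²/2) = [42.05 + 12.4]·2.803e+04 = 1.526e+06 Pa.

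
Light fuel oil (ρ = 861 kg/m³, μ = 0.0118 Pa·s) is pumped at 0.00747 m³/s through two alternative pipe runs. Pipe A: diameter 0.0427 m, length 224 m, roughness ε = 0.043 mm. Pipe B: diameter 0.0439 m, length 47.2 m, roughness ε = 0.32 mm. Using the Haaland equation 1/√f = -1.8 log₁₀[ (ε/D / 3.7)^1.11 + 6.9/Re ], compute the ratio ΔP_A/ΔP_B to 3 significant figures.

Pipe A: V = Q/A = 0.00747/0.001432 = 5.216 m/s; Re = 1.625e+04; ε/D = 0.00101; Haaland → f = 0.02883; ΔP_A = f(L/D)(ρV²/2) = 1.772e+06 Pa.
Pipe B: V = Q/A = 0.00747/0.001514 = 4.935 m/s; Re = 1.581e+04; ε/D = 0.00729; Haaland → f = 0.03814; ΔP_B = f(L/D)(ρV²/2) = 4.299e+05 Pa.
ΔP_A/ΔP_B = 1.772e+06/4.299e+05 = 4.12.

ΔP_A/ΔP_B ≈ 4.12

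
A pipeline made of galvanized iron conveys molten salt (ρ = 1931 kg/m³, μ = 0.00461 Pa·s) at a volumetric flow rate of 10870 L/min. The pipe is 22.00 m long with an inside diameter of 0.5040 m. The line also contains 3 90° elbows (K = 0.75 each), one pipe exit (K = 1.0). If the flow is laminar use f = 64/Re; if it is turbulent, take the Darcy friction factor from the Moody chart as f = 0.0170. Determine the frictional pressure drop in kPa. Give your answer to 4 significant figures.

ΔP ≈ 3.178 kPa

Q = 10870 L/min = 10870/60000 = 0.1812 m³/s.
Cross-sectional area A = πD²/4 = π(0.504)²/4 = 0.1995 m²; mean velocity V = Q/A = 0.1812/0.1995 = 0.9081 m/s.
Reynolds number Re = ρVD/μ = 1931 · 0.9081 · 0.504 / 0.00461 = 1.917e+05.
Re > 4000 → turbulent; use the Moody-chart value f = 0.0170.
Total minor-loss coefficient ΣK = 3·0.75 + 1·1 = 3.25.
ΔP = [f·L/D + ΣK]·(ρV²/2) = [0.017·22/0.504 + 3.25]·(1931·0.9081²/2) = [0.7421 + 3.25]·796.2 = 3178 Pa.
ΔP = 3178 Pa = 3.178 kPa.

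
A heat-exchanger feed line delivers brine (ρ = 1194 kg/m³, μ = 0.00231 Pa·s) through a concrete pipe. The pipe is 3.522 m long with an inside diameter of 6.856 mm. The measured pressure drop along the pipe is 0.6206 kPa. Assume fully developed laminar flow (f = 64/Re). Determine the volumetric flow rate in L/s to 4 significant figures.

Q ≈ 0.004137 L/s

For laminar flow, f = 64/Re with Re = ρVD/μ, so Darcy-Weisbach reduces to ΔP = 32μLV/D². Solving for V: V = ΔP·D²/(32μL) = 620.6·(0.006856)²/(32·0.00231·3.522) = 0.112 m/s.
Check: Re = ρVD/μ = 1194·0.112·0.006856/0.00231 = 397.1 < 2300, so the laminar assumption holds.
Q = V·A = 0.112·(π/4·0.006856²) = 4.137e-06 m³/s = 0.004137 L/s.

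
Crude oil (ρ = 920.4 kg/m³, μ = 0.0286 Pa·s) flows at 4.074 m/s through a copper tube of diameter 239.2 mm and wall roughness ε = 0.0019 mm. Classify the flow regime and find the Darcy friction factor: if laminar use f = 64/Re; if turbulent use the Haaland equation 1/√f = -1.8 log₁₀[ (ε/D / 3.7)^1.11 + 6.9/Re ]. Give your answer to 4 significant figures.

Re = ρVD/μ = 920.4·4.074·0.2392/0.0286 = 3.136e+04.
Re > 4000 → turbulent. ε/D = 1.9e-06/0.2392 = 7.94e-06; Haaland: 1/√f = -1.8 log₁₀[5.11e-07 + 0.00022] = 6.582, so f = 0.02308.

f ≈ 0.02308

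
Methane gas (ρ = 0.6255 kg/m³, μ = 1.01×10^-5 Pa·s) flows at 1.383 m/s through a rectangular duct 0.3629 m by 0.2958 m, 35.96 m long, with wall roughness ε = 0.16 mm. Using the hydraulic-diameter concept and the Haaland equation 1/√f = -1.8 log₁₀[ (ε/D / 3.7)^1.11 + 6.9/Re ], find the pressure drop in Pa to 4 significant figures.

Hydraulic diameter D_h = 4A/P = 4·(0.3629·0.2958)/(2·(0.3629+0.2958)) = 0.4294/1.317 = 0.3259 m.
Re = ρVD_h/μ = 0.6255·1.383·0.3259/1.01e-05 = 2.792e+04.
ε/D_h = 0.00016/0.3259 = 0.000491; Haaland gives 1/√f = -1.8 log₁₀[4.97e-05+0.000247] = 6.349, so f = 0.0248.
ΔP = f(L/D_h)(ρV²/2) = 0.0248·35.96/0.3259·0.5982 = 1.637 Pa.

ΔP ≈ 1.637 Pa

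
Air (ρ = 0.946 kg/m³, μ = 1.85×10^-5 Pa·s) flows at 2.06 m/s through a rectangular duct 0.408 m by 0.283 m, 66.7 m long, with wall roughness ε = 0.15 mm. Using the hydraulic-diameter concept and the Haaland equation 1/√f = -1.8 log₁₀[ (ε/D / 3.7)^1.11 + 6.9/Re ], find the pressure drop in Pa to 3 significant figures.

ΔP ≈ 9.45 Pa

Hydraulic diameter D_h = 4A/P = 4·(0.408·0.283)/(2·(0.408+0.283)) = 0.4619/1.382 = 0.3342 m.
Re = ρVD_h/μ = 0.946·2.06·0.3342/1.85e-05 = 3.52e+04.
ε/D_h = 0.00015/0.3342 = 0.000449; Haaland gives 1/√f = -1.8 log₁₀[4.5e-05+0.000196] = 6.512, so f = 0.02358.
ΔP = f(L/D_h)(ρV²/2) = 0.02358·66.7/0.3342·2.007 = 9.446 Pa.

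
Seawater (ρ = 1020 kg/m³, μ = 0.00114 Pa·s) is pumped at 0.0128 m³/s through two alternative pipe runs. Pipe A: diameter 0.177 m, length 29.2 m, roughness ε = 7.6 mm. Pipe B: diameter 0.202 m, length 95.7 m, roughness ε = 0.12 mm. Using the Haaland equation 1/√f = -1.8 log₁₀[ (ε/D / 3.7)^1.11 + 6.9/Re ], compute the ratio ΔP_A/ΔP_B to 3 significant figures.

ΔP_A/ΔP_B ≈ 1.86

Pipe A: V = Q/A = 0.0128/0.02461 = 0.5202 m/s; Re = 8.238e+04; ε/D = 0.0429; Haaland → f = 0.0672; ΔP_A = f(L/D)(ρV²/2) = 1530 Pa.
Pipe B: V = Q/A = 0.0128/0.03205 = 0.3994 m/s; Re = 7.219e+04; ε/D = 0.000594; Haaland → f = 0.02133; ΔP_B = f(L/D)(ρV²/2) = 822.1 Pa.
ΔP_A/ΔP_B = 1530/822.1 = 1.86.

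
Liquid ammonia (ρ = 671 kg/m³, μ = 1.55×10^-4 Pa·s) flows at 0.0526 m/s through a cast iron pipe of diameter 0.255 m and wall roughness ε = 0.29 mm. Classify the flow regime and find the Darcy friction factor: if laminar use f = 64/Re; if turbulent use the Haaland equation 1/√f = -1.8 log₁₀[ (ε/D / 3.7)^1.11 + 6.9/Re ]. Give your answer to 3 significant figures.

Re = ρVD/μ = 671·0.0526·0.255/0.000155 = 5.807e+04.
Re > 4000 → turbulent. ε/D = 0.00029/0.255 = 0.00114; Haaland: 1/√f = -1.8 log₁₀[0.000126 + 0.000119] = 6.499, so f = 0.02367.

f ≈ 0.0237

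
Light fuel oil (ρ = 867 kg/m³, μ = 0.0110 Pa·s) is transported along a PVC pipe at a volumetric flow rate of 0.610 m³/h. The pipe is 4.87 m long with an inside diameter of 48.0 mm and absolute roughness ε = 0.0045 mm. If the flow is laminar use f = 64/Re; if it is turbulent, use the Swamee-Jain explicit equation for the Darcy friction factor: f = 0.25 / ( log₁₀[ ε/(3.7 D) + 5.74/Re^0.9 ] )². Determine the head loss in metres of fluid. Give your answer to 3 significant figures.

h_f ≈ 0.00819 m

Q = 0.610 m³/h = 0.610/3600 = 0.0001694 m³/s.
Cross-sectional area A = πD²/4 = π(0.048)²/4 = 0.00181 m²; mean velocity V = Q/A = 0.0001694/0.00181 = 0.09364 m/s.
Reynolds number Re = ρVD/μ = 867 · 0.09364 · 0.048 / 0.011 = 354.3.
Re < 2300 → laminar flow, so f = 64/Re = 64/354.3 = 0.1807 (the turbulent correlation is not needed).
Darcy-Weisbach: ΔP = f(L/D)(ρV²/2) = 0.1807·(4.87/0.048)·(867·0.09364²/2) = 0.1807·101.5·3.801 = 69.67 Pa.
Head loss h_f = ΔP/(ρg) = 69.67/(867·9.81) = 0.00819 m.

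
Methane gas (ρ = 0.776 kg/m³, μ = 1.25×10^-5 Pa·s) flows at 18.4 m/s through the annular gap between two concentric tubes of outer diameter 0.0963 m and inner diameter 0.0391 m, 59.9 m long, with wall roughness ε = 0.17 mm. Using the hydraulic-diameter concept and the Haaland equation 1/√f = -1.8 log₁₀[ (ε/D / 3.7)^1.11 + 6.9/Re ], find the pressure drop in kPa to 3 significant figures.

Hydraulic diameter D_h = 4A/P = D_o - D_i = 0.0963 - 0.0391 = 0.0572 m.
Re = ρVD_h/μ = 0.776·18.4·0.0572/1.25e-05 = 6.534e+04.
ε/D_h = 0.00017/0.0572 = 0.00297; Haaland gives 1/√f = -1.8 log₁₀[0.000367+0.000106] = 5.986, so f = 0.02791.
ΔP = f(L/D_h)(ρV²/2) = 0.02791·59.9/0.0572·131.4 = 3839 Pa.
ΔP = 3.84 kPa.

ΔP ≈ 3.84 kPa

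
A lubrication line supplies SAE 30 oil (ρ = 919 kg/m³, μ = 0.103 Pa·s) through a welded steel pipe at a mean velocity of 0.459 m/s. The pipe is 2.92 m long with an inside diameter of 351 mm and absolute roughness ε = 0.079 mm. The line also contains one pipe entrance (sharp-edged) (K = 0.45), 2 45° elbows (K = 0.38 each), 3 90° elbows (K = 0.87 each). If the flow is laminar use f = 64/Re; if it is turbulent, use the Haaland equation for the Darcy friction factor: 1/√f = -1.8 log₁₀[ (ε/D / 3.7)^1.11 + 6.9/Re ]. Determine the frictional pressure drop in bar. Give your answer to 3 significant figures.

Reynolds number Re = ρVD/μ = 919 · 0.459 · 0.351 / 0.103 = 1437.
Re < 2300 → laminar flow, so f = 64/Re = 64/1437 = 0.04452 (the turbulent correlation is not needed).
Total minor-loss coefficient ΣK = 1·0.45 + 2·0.38 + 3·0.87 = 3.82.
ΔP = [f·L/D + ΣK]·(ρV²/2) = [0.04452·2.92/0.351 + 3.82]·(919·0.459²/2) = [0.3704 + 3.82]·96.81 = 405.7 Pa.
ΔP = 405.7 Pa = 0.00406 bar.

ΔP ≈ 0.00406 bar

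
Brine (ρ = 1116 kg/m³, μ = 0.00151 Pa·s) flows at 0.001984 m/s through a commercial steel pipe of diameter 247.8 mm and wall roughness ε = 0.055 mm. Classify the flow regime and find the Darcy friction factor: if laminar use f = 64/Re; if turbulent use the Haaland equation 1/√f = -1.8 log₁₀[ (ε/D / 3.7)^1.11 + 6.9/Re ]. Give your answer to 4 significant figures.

f ≈ 0.1761

Re = ρVD/μ = 1116·0.001984·0.2478/0.00151 = 363.4.
Re < 2300 → laminar, so f = 64/Re = 0.1761 (roughness is irrelevant in laminar flow).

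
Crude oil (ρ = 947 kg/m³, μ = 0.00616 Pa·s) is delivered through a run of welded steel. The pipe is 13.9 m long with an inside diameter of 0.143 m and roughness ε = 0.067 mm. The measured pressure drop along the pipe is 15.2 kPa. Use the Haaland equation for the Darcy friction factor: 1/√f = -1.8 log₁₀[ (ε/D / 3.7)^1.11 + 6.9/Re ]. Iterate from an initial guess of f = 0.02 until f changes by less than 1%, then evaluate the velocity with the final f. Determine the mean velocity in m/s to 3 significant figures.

V ≈ 4.04 m/s

Rearranging Darcy-Weisbach: V = √(2·ΔP·D/(f·L·ρ)). With ε/D = 6.7e-05/0.143 = 0.000469, iterate starting from f = 0.02:
  f = 0.02 → V = √(2·1.52e+04·0.143/(0.02·13.9·947)) = 4.064 m/s; Re = ρVD/μ = 8.933e+04; f → 0.02024
  f = 0.02024 → V = 4.039 m/s; Re = 8.88e+04; f → 0.02026
Converged (Δf/f < 1%). With the final f = 0.02026: V = √(2·1.52e+04·0.143/(0.02026·13.9·947)) = 4.038 m/s.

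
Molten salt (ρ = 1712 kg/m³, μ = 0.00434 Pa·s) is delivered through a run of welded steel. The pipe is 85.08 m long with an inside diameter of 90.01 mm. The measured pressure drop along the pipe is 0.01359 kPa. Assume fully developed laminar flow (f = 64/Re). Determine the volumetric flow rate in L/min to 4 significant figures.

For laminar flow, f = 64/Re with Re = ρVD/μ, so Darcy-Weisbach reduces to ΔP = 32μLV/D². Solving for V: V = ΔP·D²/(32μL) = 13.59·(0.09001)²/(32·0.00434·85.08) = 0.009318 m/s.
Check: Re = ρVD/μ = 1712·0.009318·0.09001/0.00434 = 330.9 < 2300, so the laminar assumption holds.
Q = V·A = 0.009318·(π/4·0.09001²) = 5.929e-05 m³/s = 3.558 L/min.

Q ≈ 3.558 L/min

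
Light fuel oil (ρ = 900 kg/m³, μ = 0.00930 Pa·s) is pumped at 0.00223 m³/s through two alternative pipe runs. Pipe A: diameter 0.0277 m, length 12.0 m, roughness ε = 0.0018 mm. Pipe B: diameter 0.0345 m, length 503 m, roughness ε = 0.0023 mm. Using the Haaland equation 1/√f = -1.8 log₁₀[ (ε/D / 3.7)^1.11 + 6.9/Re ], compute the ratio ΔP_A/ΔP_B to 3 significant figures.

Pipe A: V = Q/A = 0.00223/0.0006026 = 3.7 m/s; Re = 9920; ε/D = 6.5e-05; Haaland → f = 0.03102; ΔP_A = f(L/D)(ρV²/2) = 8.28e+04 Pa.
Pipe B: V = Q/A = 0.00223/0.0009348 = 2.385 m/s; Re = 7964; ε/D = 6.67e-05; Haaland → f = 0.03297; ΔP_B = f(L/D)(ρV²/2) = 1.231e+06 Pa.
ΔP_A/ΔP_B = 8.28e+04/1.231e+06 = 0.0673.

ΔP_A/ΔP_B ≈ 0.0673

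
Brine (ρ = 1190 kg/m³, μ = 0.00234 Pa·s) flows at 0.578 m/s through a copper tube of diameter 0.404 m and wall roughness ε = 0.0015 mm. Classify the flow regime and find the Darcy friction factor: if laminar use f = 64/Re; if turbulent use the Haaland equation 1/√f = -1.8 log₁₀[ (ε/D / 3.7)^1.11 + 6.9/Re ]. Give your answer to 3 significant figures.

f ≈ 0.0172

Re = ρVD/μ = 1190·0.578·0.404/0.00234 = 1.188e+05.
Re > 4000 → turbulent. ε/D = 1.5e-06/0.404 = 3.71e-06; Haaland: 1/√f = -1.8 log₁₀[2.2e-07 + 5.81e-05] = 7.621, so f = 0.01722.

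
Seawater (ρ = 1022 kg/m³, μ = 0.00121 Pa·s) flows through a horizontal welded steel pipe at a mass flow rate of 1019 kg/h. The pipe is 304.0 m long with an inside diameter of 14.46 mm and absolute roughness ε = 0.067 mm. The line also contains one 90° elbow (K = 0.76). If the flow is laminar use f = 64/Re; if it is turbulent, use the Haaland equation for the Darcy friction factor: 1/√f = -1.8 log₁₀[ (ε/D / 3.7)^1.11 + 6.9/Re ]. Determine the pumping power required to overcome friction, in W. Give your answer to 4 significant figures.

P ≈ 285.0 W

ṁ = 1019 kg/h = 1019/3600 = 0.2831 kg/s.
A = πD²/4 = π(0.01446)²/4 = 0.0001642 m²; mean velocity V = ṁ/(ρA) = 0.2831/(1022 · 0.0001642) = 1.687 m/s.
Reynolds number Re = ρVD/μ = 1022 · 1.687 · 0.01446 / 0.00121 = 2.06e+04.
Re > 4000 → turbulent. Relative roughness ε/D = 6.7e-05/0.01446 = 0.00463. Haaland: 1/√f = -1.8 log₁₀[(0.00463/3.7)^1.11 + 6.9/2.06e+04] = -1.8 log₁₀[0.0006 + 0.000335] = 5.452, so f = 0.03364.
Total minor-loss coefficient ΣK = 1·0.76 = 0.76.
ΔP = [f·L/D + ΣK]·(ρV²/2) = [0.03364·304/0.01446 + 0.76]·(1022·1.687²/2) = [707.2 + 0.76]·1453 = 1.029e+06 Pa.
Q = ṁ/ρ = 0.2831/1022 = 0.000277 m³/s.
Pumping power P = QΔP = 0.000277·1.029e+06 = 285.01 W = 285.0 W.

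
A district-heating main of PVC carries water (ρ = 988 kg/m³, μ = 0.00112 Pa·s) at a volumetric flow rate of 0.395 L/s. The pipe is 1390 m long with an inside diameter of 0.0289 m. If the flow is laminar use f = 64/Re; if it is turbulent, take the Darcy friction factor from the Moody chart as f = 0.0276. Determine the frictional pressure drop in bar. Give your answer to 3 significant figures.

Q = 0.395 L/s = 0.395/1000 = 0.000395 m³/s.
Cross-sectional area A = πD²/4 = π(0.0289)²/4 = 0.000656 m²; mean velocity V = Q/A = 0.000395/0.000656 = 0.6022 m/s.
Reynolds number Re = ρVD/μ = 988 · 0.6022 · 0.0289 / 0.00112 = 1.535e+04.
Re > 4000 → turbulent; use the Moody-chart value f = 0.0276.
Darcy-Weisbach: ΔP = f(L/D)(ρV²/2) = 0.0276·(1390/0.0289)·(988·0.6022²/2) = 0.0276·4.81e+04·179.1 = 2.378e+05 Pa.
ΔP = 2.378e+05 Pa = 2.38 bar.

ΔP ≈ 2.38 bar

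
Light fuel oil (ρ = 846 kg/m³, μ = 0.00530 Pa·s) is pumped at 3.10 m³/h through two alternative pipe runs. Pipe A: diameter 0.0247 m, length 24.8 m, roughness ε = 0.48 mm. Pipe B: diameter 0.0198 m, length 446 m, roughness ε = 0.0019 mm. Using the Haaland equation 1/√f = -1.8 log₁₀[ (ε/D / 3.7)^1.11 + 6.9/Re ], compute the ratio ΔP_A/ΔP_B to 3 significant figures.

ΔP_A/ΔP_B ≈ 0.0306

Pipe A: V = Q/A = 0.0008611/0.0004792 = 1.797 m/s; Re = 7085; ε/D = 0.0194; Haaland → f = 0.0533; ΔP_A = f(L/D)(ρV²/2) = 7.31e+04 Pa.
Pipe B: V = Q/A = 0.0008611/0.0003079 = 2.797 m/s; Re = 8839; ε/D = 9.6e-05; Haaland → f = 0.03205; ΔP_B = f(L/D)(ρV²/2) = 2.389e+06 Pa.
ΔP_A/ΔP_B = 7.31e+04/2.389e+06 = 0.0306.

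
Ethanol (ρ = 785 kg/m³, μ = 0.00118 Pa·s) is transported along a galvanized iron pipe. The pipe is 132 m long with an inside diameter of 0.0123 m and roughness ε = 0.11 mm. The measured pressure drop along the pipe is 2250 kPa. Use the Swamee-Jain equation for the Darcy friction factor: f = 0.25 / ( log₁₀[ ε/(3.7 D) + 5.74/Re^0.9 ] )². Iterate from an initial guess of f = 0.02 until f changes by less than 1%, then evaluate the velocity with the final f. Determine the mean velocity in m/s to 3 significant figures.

V ≈ 3.70 m/s

Rearranging Darcy-Weisbach: V = √(2·ΔP·D/(f·L·ρ)). With ε/D = 0.00011/0.0123 = 0.00894, iterate starting from f = 0.02:
  f = 0.02 → V = √(2·2.25e+06·0.0123/(0.02·132·785)) = 5.168 m/s; Re = ρVD/μ = 4.229e+04; f → 0.03841
  f = 0.03841 → V = 3.729 m/s; Re = 3.051e+04; f → 0.03903
  f = 0.03903 → V = 3.699 m/s; Re = 3.027e+04; f → 0.03905
Converged (Δf/f < 1%). With the final f = 0.03905: V = √(2·2.25e+06·0.0123/(0.03905·132·785)) = 3.699 m/s.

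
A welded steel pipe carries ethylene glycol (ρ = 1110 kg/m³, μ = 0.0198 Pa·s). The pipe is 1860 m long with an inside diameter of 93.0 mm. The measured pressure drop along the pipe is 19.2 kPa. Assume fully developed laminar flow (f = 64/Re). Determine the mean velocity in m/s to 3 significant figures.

V ≈ 0.141 m/s

For laminar flow, f = 64/Re with Re = ρVD/μ, so Darcy-Weisbach reduces to ΔP = 32μLV/D². Solving for V: V = ΔP·D²/(32μL) = 1.92e+04·(0.093)²/(32·0.0198·1860) = 0.1409 m/s.
Check: Re = ρVD/μ = 1110·0.1409·0.093/0.0198 = 734.6 < 2300, so the laminar assumption holds.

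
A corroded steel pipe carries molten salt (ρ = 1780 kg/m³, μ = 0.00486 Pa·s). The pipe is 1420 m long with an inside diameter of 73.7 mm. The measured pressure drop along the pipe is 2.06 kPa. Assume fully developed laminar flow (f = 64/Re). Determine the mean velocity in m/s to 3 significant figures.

V ≈ 0.0507 m/s

For laminar flow, f = 64/Re with Re = ρVD/μ, so Darcy-Weisbach reduces to ΔP = 32μLV/D². Solving for V: V = ΔP·D²/(32μL) = 2060·(0.0737)²/(32·0.00486·1420) = 0.05067 m/s.
Check: Re = ρVD/μ = 1780·0.05067·0.0737/0.00486 = 1368 < 2300, so the laminar assumption holds.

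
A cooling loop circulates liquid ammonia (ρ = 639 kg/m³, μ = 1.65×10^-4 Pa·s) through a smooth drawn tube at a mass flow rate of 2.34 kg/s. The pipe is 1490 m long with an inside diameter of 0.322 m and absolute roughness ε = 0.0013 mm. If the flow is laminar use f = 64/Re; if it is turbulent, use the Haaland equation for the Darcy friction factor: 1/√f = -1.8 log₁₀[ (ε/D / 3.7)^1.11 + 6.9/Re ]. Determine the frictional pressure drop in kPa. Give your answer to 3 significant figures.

A = πD²/4 = π(0.322)²/4 = 0.08143 m²; mean velocity V = ṁ/(ρA) = 2.34/(639 · 0.08143) = 0.04497 m/s.
Reynolds number Re = ρVD/μ = 639 · 0.04497 · 0.322 / 0.000165 = 5.608e+04.
Re > 4000 → turbulent. Relative roughness ε/D = 1.3e-06/0.322 = 4.04e-06. Haaland: 1/√f = -1.8 log₁₀[(4.04e-06/3.7)^1.11 + 6.9/5.608e+04] = -1.8 log₁₀[2.41e-07 + 0.000123] = 7.036, so f = 0.0202.
Darcy-Weisbach: ΔP = f(L/D)(ρV²/2) = 0.0202·(1490/0.322)·(639·0.04497²/2) = 0.0202·4627·0.6461 = 60.39 Pa.
ΔP = 60.39 Pa = 0.0604 kPa.

ΔP ≈ 0.0604 kPa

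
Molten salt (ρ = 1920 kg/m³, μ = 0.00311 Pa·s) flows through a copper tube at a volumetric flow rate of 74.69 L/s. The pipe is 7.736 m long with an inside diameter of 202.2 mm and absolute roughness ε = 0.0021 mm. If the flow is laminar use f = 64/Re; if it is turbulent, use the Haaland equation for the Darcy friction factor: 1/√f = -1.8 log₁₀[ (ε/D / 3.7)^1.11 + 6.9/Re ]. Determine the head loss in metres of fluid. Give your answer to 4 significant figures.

Q = 74.69 L/s = 74.69/1000 = 0.07469 m³/s.
Cross-sectional area A = πD²/4 = π(0.2022)²/4 = 0.03211 m²; mean velocity V = Q/A = 0.07469/0.03211 = 2.326 m/s.
Reynolds number Re = ρVD/μ = 1920 · 2.326 · 0.2022 / 0.00311 = 2.904e+05.
Re > 4000 → turbulent. Relative roughness ε/D = 2.1e-06/0.2022 = 1.04e-05. Haaland: 1/√f = -1.8 log₁₀[(1.04e-05/3.7)^1.11 + 6.9/2.904e+05] = -1.8 log₁₀[6.88e-07 + 2.38e-05] = 8.301, so f = 0.01451.
Darcy-Weisbach: ΔP = f(L/D)(ρV²/2) = 0.01451·(7.736/0.2022)·(1920·2.326²/2) = 0.01451·38.26·5194 = 2884 Pa.
Head loss h_f = ΔP/(ρg) = 2884/(1920·9.81) = 0.1531 m.

h_f ≈ 0.1531 m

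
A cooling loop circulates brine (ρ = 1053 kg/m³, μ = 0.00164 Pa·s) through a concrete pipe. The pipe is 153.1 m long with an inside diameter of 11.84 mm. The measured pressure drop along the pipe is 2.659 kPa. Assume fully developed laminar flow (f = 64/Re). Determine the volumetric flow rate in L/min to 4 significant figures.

For laminar flow, f = 64/Re with Re = ρVD/μ, so Darcy-Weisbach reduces to ΔP = 32μLV/D². Solving for V: V = ΔP·D²/(32μL) = 2659·(0.01184)²/(32·0.00164·153.1) = 0.04639 m/s.
Check: Re = ρVD/μ = 1053·0.04639·0.01184/0.00164 = 352.7 < 2300, so the laminar assumption holds.
Q = V·A = 0.04639·(π/4·0.01184²) = 5.108e-06 m³/s = 0.3065 L/min.

Q ≈ 0.3065 L/min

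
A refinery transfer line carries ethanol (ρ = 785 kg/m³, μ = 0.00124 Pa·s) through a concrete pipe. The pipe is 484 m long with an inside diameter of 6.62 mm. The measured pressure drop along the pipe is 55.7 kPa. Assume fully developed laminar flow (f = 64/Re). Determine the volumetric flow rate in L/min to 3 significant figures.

Q ≈ 0.262 L/min

For laminar flow, f = 64/Re with Re = ρVD/μ, so Darcy-Weisbach reduces to ΔP = 32μLV/D². Solving for V: V = ΔP·D²/(32μL) = 5.57e+04·(0.00662)²/(32·0.00124·484) = 0.1271 m/s.
Check: Re = ρVD/μ = 785·0.1271·0.00662/0.00124 = 532.7 < 2300, so the laminar assumption holds.
Q = V·A = 0.1271·(π/4·0.00662²) = 4.375e-06 m³/s = 0.262 L/min.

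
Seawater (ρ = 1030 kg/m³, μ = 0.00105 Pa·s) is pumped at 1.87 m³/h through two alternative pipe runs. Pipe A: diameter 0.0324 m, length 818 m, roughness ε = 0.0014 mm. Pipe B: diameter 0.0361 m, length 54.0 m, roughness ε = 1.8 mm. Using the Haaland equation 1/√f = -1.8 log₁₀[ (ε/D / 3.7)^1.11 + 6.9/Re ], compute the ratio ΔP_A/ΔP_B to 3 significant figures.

Pipe A: V = Q/A = 0.0005194/0.0008245 = 0.63 m/s; Re = 2.002e+04; ε/D = 4.32e-05; Haaland → f = 0.0258; ΔP_A = f(L/D)(ρV²/2) = 1.332e+05 Pa.
Pipe B: V = Q/A = 0.0005194/0.001024 = 0.5075 m/s; Re = 1.797e+04; ε/D = 0.0499; Haaland → f = 0.07296; ΔP_B = f(L/D)(ρV²/2) = 1.448e+04 Pa.
ΔP_A/ΔP_B = 1.332e+05/1.448e+04 = 9.20.

ΔP_A/ΔP_B ≈ 9.20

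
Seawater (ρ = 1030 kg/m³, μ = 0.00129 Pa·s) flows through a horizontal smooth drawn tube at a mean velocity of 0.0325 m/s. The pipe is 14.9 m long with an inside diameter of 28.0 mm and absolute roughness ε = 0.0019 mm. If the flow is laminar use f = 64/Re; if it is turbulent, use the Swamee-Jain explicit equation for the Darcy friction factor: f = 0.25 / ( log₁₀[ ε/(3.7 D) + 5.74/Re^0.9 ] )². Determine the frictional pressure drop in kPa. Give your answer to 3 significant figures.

ΔP ≈ 0.0255 kPa

Reynolds number Re = ρVD/μ = 1030 · 0.0325 · 0.028 / 0.00129 = 726.6.
Re < 2300 → laminar flow, so f = 64/Re = 64/726.6 = 0.08808 (the turbulent correlation is not needed).
Darcy-Weisbach: ΔP = f(L/D)(ρV²/2) = 0.08808·(14.9/0.028)·(1030·0.0325²/2) = 0.08808·532.1·0.544 = 25.5 Pa.
ΔP = 25.5 Pa = 0.0255 kPa.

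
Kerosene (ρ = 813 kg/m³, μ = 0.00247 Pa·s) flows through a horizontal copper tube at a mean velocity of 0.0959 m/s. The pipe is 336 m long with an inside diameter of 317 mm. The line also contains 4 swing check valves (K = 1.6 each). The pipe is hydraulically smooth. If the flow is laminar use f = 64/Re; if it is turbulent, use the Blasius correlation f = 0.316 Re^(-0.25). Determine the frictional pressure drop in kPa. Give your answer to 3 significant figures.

Reynolds number Re = ρVD/μ = 813 · 0.0959 · 0.317 / 0.00247 = 1.001e+04.
Re > 4000 → turbulent. Smooth-pipe (Blasius): f = 0.316 Re^(-0.25) = 0.316/(1.001e+04)^0.25 = 0.0316.
Total minor-loss coefficient ΣK = 4·1.6 = 6.4.
ΔP = [f·L/D + ΣK]·(ρV²/2) = [0.0316·336/0.317 + 6.4]·(813·0.0959²/2) = [33.49 + 6.4]·3.739 = 149.1 Pa.
ΔP = 149.1 Pa = 0.149 kPa.

ΔP ≈ 0.149 kPa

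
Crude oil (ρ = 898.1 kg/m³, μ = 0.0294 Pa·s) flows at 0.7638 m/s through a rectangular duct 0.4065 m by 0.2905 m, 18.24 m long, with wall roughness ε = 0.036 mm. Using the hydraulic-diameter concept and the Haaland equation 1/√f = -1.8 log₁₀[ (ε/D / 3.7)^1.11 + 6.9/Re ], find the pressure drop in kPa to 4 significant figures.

Hydraulic diameter D_h = 4A/P = 4·(0.4065·0.2905)/(2·(0.4065+0.2905)) = 0.4724/1.394 = 0.3388 m.
Re = ρVD_h/μ = 898.1·0.7638·0.3388/0.0294 = 7906.
ε/D_h = 3.6e-05/0.3388 = 0.000106; Haaland gives 1/√f = -1.8 log₁₀[9.09e-06+0.000873] = 5.498, so f = 0.03308.
ΔP = f(L/D_h)(ρV²/2) = 0.03308·18.24/0.3388·262 = 466.5 Pa.
ΔP = 0.4665 kPa.

ΔP ≈ 0.4665 kPa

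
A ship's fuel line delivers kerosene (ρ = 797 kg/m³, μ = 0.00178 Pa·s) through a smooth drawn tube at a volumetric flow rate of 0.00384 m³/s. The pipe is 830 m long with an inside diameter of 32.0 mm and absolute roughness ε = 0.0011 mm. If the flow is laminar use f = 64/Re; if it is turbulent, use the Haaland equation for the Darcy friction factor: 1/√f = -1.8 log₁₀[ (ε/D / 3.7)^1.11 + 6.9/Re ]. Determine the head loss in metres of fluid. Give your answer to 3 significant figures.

Cross-sectional area A = πD²/4 = π(0.032)²/4 = 0.0008042 m²; mean velocity V = Q/A = 0.00384/0.0008042 = 4.775 m/s.
Reynolds number Re = ρVD/μ = 797 · 4.775 · 0.032 / 0.00178 = 6.841e+04.
Re > 4000 → turbulent. Relative roughness ε/D = 1.1e-06/0.032 = 3.44e-05. Haaland: 1/√f = -1.8 log₁₀[(3.44e-05/3.7)^1.11 + 6.9/6.841e+04] = -1.8 log₁₀[2.6e-06 + 0.000101] = 7.173, so f = 0.01943.
Darcy-Weisbach: ΔP = f(L/D)(ρV²/2) = 0.01943·(830/0.032)·(797·4.775²/2) = 0.01943·2.594e+04·9085 = 4.579e+06 Pa.
Head loss h_f = ΔP/(ρg) = 4.579e+06/(797·9.81) = 586 m.

h_f ≈ 586 m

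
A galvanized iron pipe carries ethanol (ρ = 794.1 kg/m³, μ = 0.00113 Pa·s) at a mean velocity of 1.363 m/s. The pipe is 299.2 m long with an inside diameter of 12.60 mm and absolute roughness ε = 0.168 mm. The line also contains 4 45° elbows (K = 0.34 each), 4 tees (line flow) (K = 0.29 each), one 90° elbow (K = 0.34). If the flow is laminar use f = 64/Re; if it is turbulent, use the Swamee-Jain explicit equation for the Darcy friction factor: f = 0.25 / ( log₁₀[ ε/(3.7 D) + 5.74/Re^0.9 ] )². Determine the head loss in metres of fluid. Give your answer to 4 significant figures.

Reynolds number Re = ρVD/μ = 794.1 · 1.363 · 0.0126 / 0.00113 = 1.207e+04.
Re > 4000 → turbulent. Relative roughness ε/D = 0.000168/0.0126 = 0.0133. Swamee-Jain: f = 0.25/(log₁₀[0.0133/3.7 + 5.74/1.207e+04^0.9])² = 0.25/(log₁₀[0.0036 + 0.00122])² = 0.25/(-2.317)² = 0.04657.
Total minor-loss coefficient ΣK = 4·0.34 + 4·0.29 + 1·0.34 = 2.86.
ΔP = [f·L/D + ΣK]·(ρV²/2) = [0.04657·299.2/0.0126 + 2.86]·(794.1·1.363²/2) = [1106 + 2.86]·737.6 = 8.179e+05 Pa.
Head loss h_f = ΔP/(ρg) = 8.179e+05/(794.1·9.81) = 105.0 m.

h_f ≈ 105.0 m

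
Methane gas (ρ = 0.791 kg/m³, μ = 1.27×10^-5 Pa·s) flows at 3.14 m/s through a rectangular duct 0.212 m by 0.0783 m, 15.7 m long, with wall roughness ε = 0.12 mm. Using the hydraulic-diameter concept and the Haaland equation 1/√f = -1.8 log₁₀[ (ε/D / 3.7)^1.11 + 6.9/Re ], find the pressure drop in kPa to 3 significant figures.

ΔP ≈ 0.0145 kPa

Hydraulic diameter D_h = 4A/P = 4·(0.212·0.0783)/(2·(0.212+0.0783)) = 0.0664/0.5806 = 0.1144 m.
Re = ρVD_h/μ = 0.791·3.14·0.1144/1.27e-05 = 2.237e+04.
ε/D_h = 0.00012/0.1144 = 0.00105; Haaland gives 1/√f = -1.8 log₁₀[0.000115+0.000309] = 6.071, so f = 0.02713.
ΔP = f(L/D_h)(ρV²/2) = 0.02713·15.7/0.1144·3.899 = 14.53 Pa.
ΔP = 0.0145 kPa.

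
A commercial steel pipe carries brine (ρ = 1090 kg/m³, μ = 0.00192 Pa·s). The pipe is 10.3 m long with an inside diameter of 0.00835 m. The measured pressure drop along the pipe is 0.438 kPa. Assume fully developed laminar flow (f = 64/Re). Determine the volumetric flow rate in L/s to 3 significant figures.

For laminar flow, f = 64/Re with Re = ρVD/μ, so Darcy-Weisbach reduces to ΔP = 32μLV/D². Solving for V: V = ΔP·D²/(32μL) = 438·(0.00835)²/(32·0.00192·10.3) = 0.04826 m/s.
Check: Re = ρVD/μ = 1090·0.04826·0.00835/0.00192 = 228.8 < 2300, so the laminar assumption holds.
Q = V·A = 0.04826·(π/4·0.00835²) = 2.643e-06 m³/s = 0.00264 L/s.

Q ≈ 0.00264 L/s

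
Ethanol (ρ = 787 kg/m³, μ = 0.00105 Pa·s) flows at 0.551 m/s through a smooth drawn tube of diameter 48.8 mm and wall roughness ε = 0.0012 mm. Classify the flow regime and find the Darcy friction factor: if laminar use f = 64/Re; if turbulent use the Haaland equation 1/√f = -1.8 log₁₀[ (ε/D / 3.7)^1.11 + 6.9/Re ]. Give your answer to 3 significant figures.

Re = ρVD/μ = 787·0.551·0.0488/0.00105 = 2.015e+04.
Re > 4000 → turbulent. ε/D = 1.2e-06/0.0488 = 2.46e-05; Haaland: 1/√f = -1.8 log₁₀[1.79e-06 + 0.000342] = 6.234, so f = 0.02573.

f ≈ 0.0257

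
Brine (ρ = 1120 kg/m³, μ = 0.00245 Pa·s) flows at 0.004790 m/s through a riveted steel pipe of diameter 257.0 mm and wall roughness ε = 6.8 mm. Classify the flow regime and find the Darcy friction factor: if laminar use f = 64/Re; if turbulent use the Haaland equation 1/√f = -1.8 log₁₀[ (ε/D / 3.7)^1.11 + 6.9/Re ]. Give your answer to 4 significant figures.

f ≈ 0.1137

Re = ρVD/μ = 1120·0.00479·0.257/0.00245 = 562.8.
Re < 2300 → laminar, so f = 64/Re = 0.1137 (roughness is irrelevant in laminar flow).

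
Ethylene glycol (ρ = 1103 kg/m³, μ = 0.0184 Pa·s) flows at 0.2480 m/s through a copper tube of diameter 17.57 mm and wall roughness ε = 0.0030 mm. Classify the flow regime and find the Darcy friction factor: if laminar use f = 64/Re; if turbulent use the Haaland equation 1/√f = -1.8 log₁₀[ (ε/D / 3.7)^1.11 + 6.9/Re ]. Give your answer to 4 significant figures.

f ≈ 0.2450

Re = ρVD/μ = 1103·0.248·0.01757/0.0184 = 261.2.
Re < 2300 → laminar, so f = 64/Re = 0.245 (roughness is irrelevant in laminar flow).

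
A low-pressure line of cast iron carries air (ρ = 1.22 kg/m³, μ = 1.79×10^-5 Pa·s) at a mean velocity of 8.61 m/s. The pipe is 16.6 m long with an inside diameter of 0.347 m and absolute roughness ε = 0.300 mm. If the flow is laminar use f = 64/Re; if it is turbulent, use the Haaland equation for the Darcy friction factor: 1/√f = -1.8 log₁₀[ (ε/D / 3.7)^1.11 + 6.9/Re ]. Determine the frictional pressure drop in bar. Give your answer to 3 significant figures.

ΔP ≈ 4.40×10^-4 bar

Reynolds number Re = ρVD/μ = 1.22 · 8.61 · 0.347 / 1.79e-05 = 2.036e+05.
Re > 4000 → turbulent. Relative roughness ε/D = 0.0003/0.347 = 0.000865. Haaland: 1/√f = -1.8 log₁₀[(0.000865/3.7)^1.11 + 6.9/2.036e+05] = -1.8 log₁₀[9.31e-05 + 3.39e-05] = 7.013, so f = 0.02033.
Darcy-Weisbach: ΔP = f(L/D)(ρV²/2) = 0.02033·(16.6/0.347)·(1.22·8.61²/2) = 0.02033·47.84·45.22 = 43.99 Pa.
ΔP = 43.99 Pa = 4.40×10^-4 bar.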